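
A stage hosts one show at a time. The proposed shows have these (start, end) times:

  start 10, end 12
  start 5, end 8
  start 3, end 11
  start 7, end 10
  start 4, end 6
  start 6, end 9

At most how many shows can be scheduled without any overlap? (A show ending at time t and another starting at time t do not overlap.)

3

Sort by end time and greedily take each interval whose start is ≥ the last chosen end.
Sorted by end: (4,6)  (5,8)  (6,9)  (7,10)  (3,11)  (10,12)
take (4,6); skip (5,8); take (6,9); skip (7,10); take (10,12).
Selected 3 shows.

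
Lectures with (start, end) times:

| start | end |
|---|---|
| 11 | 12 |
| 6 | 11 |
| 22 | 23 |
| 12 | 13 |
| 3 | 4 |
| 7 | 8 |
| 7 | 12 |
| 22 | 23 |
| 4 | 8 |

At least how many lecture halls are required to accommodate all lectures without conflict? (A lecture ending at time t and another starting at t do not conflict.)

starts: [3, 4, 6, 7, 7, 11, 12, 22, 22]
ends:   [4, 8, 8, 11, 12, 12, 13, 23, 23]
s3→1 e4→0 s4→1 s6→2 s7→3 s7→4  — peak 4.

4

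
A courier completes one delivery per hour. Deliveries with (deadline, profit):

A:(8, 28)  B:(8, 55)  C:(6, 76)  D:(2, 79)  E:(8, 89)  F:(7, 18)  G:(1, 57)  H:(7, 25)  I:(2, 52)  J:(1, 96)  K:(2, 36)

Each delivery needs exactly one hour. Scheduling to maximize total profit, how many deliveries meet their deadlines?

Sort by profit descending; place each in the latest free slot ≤ its deadline.
By profit: J(d1,96), E(d8,89), D(d2,79), C(d6,76), G(d1,57), B(d8,55), I(d2,52), K(d2,36), A(d8,28), H(d7,25), F(d7,18)
J→slot 1; E→slot 8; D→slot 2; C→slot 6; G skipped; B→slot 7; I skipped; K skipped; A→slot 5; H→slot 4; F→slot 3.
8 of 11 scheduled.

8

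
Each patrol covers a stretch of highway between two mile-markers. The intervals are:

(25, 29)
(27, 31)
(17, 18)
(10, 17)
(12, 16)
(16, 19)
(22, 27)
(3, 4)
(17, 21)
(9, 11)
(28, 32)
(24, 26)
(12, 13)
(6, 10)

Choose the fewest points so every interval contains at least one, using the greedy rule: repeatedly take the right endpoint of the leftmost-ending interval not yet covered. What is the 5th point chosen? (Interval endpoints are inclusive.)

26

Sort by right endpoint; whenever an interval is uncovered, place a point at its right end.
Sorted: [3,4] [6,10] [9,11] [12,13] [12,16] [10,17] [17,18] [16,19] [17,21] [24,26] [22,27] [25,29] [27,31] [28,32]
{[3,4]} hit by 4; {[6,10],[9,11]} hit by 10; {[12,13],[12,16],[10,17]} hit by 13; {[17,18],[16,19],[17,21]} hit by 18; {[24,26],[22,27],[25,29]} hit by 26; {[27,31],[28,32]} hit by 31.
Points: 4, 10, 13, 18, 26, 31 (6 total).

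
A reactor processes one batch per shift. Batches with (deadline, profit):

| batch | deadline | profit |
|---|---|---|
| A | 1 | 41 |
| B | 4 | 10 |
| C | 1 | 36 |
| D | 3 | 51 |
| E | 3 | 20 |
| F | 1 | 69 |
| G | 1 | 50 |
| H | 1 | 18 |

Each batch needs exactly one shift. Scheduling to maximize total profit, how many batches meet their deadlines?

Sort by profit descending; place each in the latest free slot ≤ its deadline.
Profit order: F=69 D=51 G=50 A=41 C=36 E=20 H=18 B=10
Assign: F→slot 1, D→slot 3, G skipped, A skipped, C skipped, E→slot 2, H skipped, B→slot 4.
Slots: [1:F] [2:E] [3:D] [4:B]
4 of 8 scheduled.

4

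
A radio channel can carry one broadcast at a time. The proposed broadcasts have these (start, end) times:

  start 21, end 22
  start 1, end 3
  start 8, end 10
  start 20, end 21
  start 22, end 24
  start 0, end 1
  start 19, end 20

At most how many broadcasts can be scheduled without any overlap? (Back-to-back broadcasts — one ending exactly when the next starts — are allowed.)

7

By end time: (0,1), (1,3), (8,10), (19,20), (20,21), (21,22), (22,24).
Pick (0,1); next start ≥ 1 → (1,3); next start ≥ 3 → (8,10); next start ≥ 10 → (19,20); next start ≥ 20 → (20,21); next start ≥ 21 → (21,22); next start ≥ 22 → (22,24).
Selected 7 broadcasts.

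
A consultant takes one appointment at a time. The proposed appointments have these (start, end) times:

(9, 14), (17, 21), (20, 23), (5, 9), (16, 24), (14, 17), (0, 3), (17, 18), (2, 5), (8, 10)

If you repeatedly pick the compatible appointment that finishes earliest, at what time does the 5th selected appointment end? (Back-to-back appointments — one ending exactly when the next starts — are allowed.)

18

Order by finish time; keep every interval that doesn't clash with the previous kept one.
Sorted by end: (0,3)  (2,5)  (5,9)  (8,10)  (9,14)  (14,17)  (17,18)  (17,21)  (20,23)  (16,24)
take (0,3); take (5,9); take (9,14); take (14,17); take (17,18); skip (17,21); take (20,23).
Selected: (0,3) (5,9) (9,14) (14,17) (17,18) (20,23)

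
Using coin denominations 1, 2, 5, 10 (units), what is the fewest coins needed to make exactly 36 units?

5

Use the largest denomination that fits, subtract, and repeat.
36 − 3×10→6 − 1×5→1 − 1×1→0
Total coins = 3 + 1 + 1 = 5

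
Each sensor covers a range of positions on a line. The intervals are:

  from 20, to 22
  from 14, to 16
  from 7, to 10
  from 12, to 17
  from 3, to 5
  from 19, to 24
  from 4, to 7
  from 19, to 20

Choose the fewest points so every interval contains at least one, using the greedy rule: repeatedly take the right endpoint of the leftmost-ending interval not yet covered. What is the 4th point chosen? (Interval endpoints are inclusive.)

20

Process intervals by earliest right end; each time one isn't hit yet, stab at its right endpoint.
Sorted: [3,5] [4,7] [7,10] [14,16] [12,17] [19,20] [20,22] [19,24]
{[3,5],[4,7]} hit by 5; {[7,10]} hit by 10; {[14,16],[12,17]} hit by 16; {[19,20],[20,22],[19,24]} hit by 20.
Points: 5, 10, 16, 20 (4 total).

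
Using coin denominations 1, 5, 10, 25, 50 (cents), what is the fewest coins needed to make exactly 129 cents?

7

Greedy: take as many of the largest coin as possible, then repeat with the remainder.
129 − 2×50→29 − 1×25→4 − 4×1→0
Total coins = 2 + 1 + 4 = 7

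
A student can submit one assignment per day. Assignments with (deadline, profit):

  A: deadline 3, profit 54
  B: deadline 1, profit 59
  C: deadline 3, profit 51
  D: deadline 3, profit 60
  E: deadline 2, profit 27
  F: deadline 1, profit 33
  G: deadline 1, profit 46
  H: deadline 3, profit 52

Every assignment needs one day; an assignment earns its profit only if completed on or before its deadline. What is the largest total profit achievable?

Sort by profit descending; place each in the latest free slot ≤ its deadline.
By profit: D(d3,60), B(d1,59), A(d3,54), H(d3,52), C(d3,51), G(d1,46), F(d1,33), E(d2,27)
D→slot 3; B→slot 1; A→slot 2; H skipped; C skipped; G skipped; F skipped; E skipped.
Profit = 59 + 54 + 60 = 173

173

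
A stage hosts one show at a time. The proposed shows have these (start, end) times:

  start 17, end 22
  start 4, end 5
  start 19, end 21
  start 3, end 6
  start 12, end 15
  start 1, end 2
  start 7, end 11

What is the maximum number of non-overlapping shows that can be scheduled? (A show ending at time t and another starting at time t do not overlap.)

5

Sort by end time and greedily take each interval whose start is ≥ the last chosen end.
By end time: (1,2), (4,5), (3,6), (7,11), (12,15), (19,21), (17,22).
Pick (1,2); next start ≥ 2 → (4,5); next start ≥ 5 → (7,11); next start ≥ 11 → (12,15); next start ≥ 15 → (19,21).
Selected 5 shows.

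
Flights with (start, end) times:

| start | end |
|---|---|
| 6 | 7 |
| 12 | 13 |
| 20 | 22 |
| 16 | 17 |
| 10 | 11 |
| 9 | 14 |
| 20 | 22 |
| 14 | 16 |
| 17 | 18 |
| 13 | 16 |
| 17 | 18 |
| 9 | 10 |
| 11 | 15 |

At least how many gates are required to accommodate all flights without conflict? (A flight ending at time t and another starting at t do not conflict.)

3

Count concurrent intervals with a sweep; the peak is the room count.
starts: [6, 9, 9, 10, 11, 12, 13, 14, 16, 17, 17, 20, 20]
ends:   [7, 10, 11, 13, 14, 15, 16, 16, 17, 18, 18, 22, 22]
s6→1 e7→0 s9→1 s9→2 e10→1 s10→2 e11→1 s11→2 s12→3  — peak 3.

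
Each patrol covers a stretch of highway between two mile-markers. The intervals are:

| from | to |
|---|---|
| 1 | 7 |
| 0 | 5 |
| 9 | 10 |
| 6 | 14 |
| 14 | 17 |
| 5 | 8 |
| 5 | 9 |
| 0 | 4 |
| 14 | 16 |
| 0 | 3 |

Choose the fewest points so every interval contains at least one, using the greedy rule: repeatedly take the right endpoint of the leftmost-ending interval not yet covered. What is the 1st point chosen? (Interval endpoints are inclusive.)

3

Sort by right endpoint; whenever an interval is uncovered, place a point at its right end.
By right end: [0,3]  [0,4]  [0,5]  [1,7]  [5,8]  [5,9]  [9,10]  [6,14]  [14,16]  [14,17]
[0,3] uncovered → point at 3; [5,8] uncovered → point at 8; [9,10] uncovered → point at 10; [14,16] uncovered → point at 16.
Points: 3, 8, 10, 16 (4 total).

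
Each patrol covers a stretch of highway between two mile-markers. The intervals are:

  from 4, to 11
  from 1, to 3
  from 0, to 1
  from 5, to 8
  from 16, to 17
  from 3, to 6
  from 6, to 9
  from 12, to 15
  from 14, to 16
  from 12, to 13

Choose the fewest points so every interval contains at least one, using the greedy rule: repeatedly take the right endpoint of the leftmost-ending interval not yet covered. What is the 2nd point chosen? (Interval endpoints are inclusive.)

6

Sort by right endpoint; whenever an interval is uncovered, place a point at its right end.
By right end: [0,1]  [1,3]  [3,6]  [5,8]  [6,9]  [4,11]  [12,13]  [12,15]  [14,16]  [16,17]
[0,1] uncovered → point at 1; [3,6] uncovered → point at 6; [12,13] uncovered → point at 13; [14,16] uncovered → point at 16.
Points: 1, 6, 13, 16 (4 total).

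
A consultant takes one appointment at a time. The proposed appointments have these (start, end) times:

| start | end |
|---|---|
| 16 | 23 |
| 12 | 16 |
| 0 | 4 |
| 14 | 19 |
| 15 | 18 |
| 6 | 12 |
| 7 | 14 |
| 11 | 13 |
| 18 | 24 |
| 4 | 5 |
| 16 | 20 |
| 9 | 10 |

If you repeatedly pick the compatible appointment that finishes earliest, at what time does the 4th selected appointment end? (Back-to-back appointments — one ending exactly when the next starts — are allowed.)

13

By end time: (0,4), (4,5), (9,10), (6,12), (11,13), (7,14), (12,16), (15,18), (14,19), (16,20), (16,23), (18,24).
Pick (0,4); next start ≥ 4 → (4,5); next start ≥ 5 → (9,10); next start ≥ 10 → (11,13); next start ≥ 13 → (15,18); next start ≥ 18 → (18,24).
Selected: (0,4) (4,5) (9,10) (11,13) (15,18) (18,24)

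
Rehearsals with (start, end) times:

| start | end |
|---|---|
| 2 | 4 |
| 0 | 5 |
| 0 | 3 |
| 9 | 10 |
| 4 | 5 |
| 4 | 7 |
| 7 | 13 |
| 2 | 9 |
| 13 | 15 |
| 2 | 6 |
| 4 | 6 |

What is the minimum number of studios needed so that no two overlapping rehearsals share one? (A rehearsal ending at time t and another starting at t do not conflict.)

starts: [0, 0, 2, 2, 2, 4, 4, 4, 7, 9, 13]
ends:   [3, 4, 5, 5, 6, 6, 7, 9, 10, 13, 15]
s0→1 s0→2 s2→3 s2→4 s2→5 e3→4 e4→3 s4→4 s4→5 s4→6  — peak 6.

6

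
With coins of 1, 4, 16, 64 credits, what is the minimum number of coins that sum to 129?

3

Greedy: take as many of the largest coin as possible, then repeat with the remainder.
129 − 2×64→1 − 1×1→0
Total coins = 2 + 1 = 3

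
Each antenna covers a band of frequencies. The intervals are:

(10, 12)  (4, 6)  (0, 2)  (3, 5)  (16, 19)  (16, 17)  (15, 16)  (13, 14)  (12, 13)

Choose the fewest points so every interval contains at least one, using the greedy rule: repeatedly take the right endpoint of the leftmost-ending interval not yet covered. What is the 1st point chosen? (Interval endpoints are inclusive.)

2

Sorted: [0,2] [3,5] [4,6] [10,12] [12,13] [13,14] [15,16] [16,17] [16,19]
{[0,2]} hit by 2; {[3,5],[4,6]} hit by 5; {[10,12],[12,13]} hit by 12; {[13,14]} hit by 14; {[15,16],[16,17],[16,19]} hit by 16.
Points: 2, 5, 12, 14, 16 (5 total).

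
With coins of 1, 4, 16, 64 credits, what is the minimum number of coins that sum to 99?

Greedy: take as many of the largest coin as possible, then repeat with the remainder.
99 = 1×64 + 2×16 + 3×1
Total coins = 1 + 2 + 3 = 6

6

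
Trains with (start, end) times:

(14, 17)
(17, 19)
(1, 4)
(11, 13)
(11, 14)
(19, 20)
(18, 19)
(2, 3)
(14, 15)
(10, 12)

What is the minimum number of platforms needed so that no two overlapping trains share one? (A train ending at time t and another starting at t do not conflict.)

3

The answer is the maximum number of intervals overlapping at any instant.
starts: [1, 2, 10, 11, 11, 14, 14, 17, 18, 19]
ends:   [3, 4, 12, 13, 14, 15, 17, 19, 19, 20]
s1→1 s2→2 e3→1 e4→0 s10→1 s11→2 s11→3  — peak 3.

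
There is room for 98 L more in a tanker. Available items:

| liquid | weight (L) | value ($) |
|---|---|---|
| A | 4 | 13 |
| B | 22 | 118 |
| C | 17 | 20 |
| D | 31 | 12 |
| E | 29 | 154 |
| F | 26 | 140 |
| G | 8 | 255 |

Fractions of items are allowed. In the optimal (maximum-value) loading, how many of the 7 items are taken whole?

Sort by value per unit weight and fill in that order.
Ratios (sorted): G 31.88, F 5.38, B 5.36, E 5.31, A 3.25, C 1.18, D 0.39
take G (8 @ 255); take F (26 @ 140); take B (22 @ 118); take E (29 @ 154); take A (4 @ 13); take 9/17 of C → 10.59. Capacity used 98/98.
5 item(s) taken whole; one partial (take 9/17 of C).

5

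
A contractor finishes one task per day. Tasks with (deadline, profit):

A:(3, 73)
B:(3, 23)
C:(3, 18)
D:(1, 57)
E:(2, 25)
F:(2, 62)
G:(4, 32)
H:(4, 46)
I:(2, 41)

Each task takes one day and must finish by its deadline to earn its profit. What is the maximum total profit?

238

Sort by profit descending; place each in the latest free slot ≤ its deadline.
Profit order: A=73 F=62 D=57 H=46 I=41 G=32 E=25 B=23 C=18
Assign: A→slot 3, F→slot 2, D→slot 1, H→slot 4, I skipped, G skipped, E skipped, B skipped, C skipped.
Slots: [1:D] [2:F] [3:A] [4:H]
Profit = 57 + 62 + 73 + 46 = 238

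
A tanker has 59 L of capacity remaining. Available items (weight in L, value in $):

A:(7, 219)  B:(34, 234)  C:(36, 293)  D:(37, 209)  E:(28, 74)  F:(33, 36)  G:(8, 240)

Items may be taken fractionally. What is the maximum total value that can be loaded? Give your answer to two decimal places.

Order: A (219/7=31.29) > G (240/8=30.00) > C (293/36=8.14) > B (234/34=6.88) > D (209/37=5.65) > E (74/28=2.64) > F (36/33=1.09)
Fill: take A (7 @ 219) → take G (8 @ 240) → take C (36 @ 293) → take 8/34 of B → 55.06; 59/59 used.
Total value = 807.06

807.06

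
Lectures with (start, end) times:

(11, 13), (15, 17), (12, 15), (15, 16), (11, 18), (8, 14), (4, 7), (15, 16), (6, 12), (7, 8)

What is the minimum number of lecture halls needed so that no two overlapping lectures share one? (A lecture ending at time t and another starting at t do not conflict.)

Count concurrent intervals with a sweep; the peak is the room count.
Events (time:±→running): 4:+→1 6:+→2 7:-→1 7:+→2 8:-→1 8:+→2 11:+→3 11:+→4 … peak 4.

4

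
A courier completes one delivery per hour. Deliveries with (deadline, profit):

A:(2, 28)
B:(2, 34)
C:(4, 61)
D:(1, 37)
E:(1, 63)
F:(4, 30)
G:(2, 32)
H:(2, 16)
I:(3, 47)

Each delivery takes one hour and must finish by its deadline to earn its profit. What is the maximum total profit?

205

By profit: E(d1,63), C(d4,61), I(d3,47), D(d1,37), B(d2,34), G(d2,32), F(d4,30), A(d2,28), H(d2,16)
E→slot 1; C→slot 4; I→slot 3; D skipped; B→slot 2; G skipped; F skipped; A skipped; H skipped.
Profit = 63 + 34 + 47 + 61 = 205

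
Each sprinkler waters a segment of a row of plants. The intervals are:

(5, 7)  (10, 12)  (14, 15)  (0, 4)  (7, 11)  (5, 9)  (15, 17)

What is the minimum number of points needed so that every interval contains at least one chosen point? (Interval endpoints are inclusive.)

4

Sort by right endpoint; whenever an interval is uncovered, place a point at its right end.
By right end: [0,4]  [5,7]  [5,9]  [7,11]  [10,12]  [14,15]  [15,17]
[0,4] uncovered → point at 4; [5,7] uncovered → point at 7; [10,12] uncovered → point at 12; [14,15] uncovered → point at 15.
Points: 4, 7, 12, 15 (4 total).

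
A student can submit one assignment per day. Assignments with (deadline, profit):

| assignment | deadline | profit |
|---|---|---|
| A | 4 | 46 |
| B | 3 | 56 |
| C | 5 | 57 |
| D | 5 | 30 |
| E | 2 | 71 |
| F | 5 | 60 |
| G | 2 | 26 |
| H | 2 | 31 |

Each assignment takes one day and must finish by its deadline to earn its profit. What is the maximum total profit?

290

By profit: E(d2,71), F(d5,60), C(d5,57), B(d3,56), A(d4,46), H(d2,31), D(d5,30), G(d2,26)
E→slot 2; F→slot 5; C→slot 4; B→slot 3; A→slot 1; H skipped; D skipped; G skipped.
Profit = 46 + 71 + 56 + 57 + 60 = 290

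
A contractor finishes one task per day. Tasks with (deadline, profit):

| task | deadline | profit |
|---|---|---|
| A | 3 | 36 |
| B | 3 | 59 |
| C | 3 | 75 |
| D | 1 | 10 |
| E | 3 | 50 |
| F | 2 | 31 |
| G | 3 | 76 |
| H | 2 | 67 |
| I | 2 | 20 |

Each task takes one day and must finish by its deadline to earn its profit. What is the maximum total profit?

Profit order: G=76 C=75 H=67 B=59 E=50 A=36 F=31 I=20 D=10
Assign: G→slot 3, C→slot 2, H→slot 1, B skipped, E skipped, A skipped, F skipped, I skipped, D skipped.
Slots: [1:H] [2:C] [3:G]
Profit = 67 + 75 + 76 = 218

218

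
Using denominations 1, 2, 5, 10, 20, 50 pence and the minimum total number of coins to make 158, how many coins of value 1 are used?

Greedy: take as many of the largest coin as possible, then repeat with the remainder.
158 − 3×50→8 − 1×5→3 − 1×2→1 − 1×1→0
Count of 1: 1

1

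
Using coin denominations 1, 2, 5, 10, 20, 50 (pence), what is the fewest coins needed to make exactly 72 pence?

3

72 = 1×50 + 1×20 + 1×2
Total coins = 1 + 1 + 1 = 3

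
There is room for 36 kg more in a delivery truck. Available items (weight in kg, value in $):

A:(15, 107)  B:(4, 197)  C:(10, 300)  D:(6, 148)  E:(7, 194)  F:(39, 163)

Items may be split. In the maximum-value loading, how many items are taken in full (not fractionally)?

Order: B (197/4=49.25) > C (300/10=30.00) > E (194/7=27.71) > D (148/6=24.67) > A (107/15=7.13) > F (163/39=4.18)
Fill: take B (4 @ 197) → take C (10 @ 300) → take E (7 @ 194) → take D (6 @ 148) → take 9/15 of A → 64.20; 36/36 used.
4 item(s) taken whole; one partial (take 9/15 of A).

4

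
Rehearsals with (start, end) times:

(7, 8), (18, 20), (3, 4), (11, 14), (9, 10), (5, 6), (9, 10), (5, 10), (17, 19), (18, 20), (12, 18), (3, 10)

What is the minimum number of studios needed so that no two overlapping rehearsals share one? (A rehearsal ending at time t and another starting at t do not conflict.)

4

Count concurrent intervals with a sweep; the peak is the room count.
Events (time:±→running): 3:+→1 3:+→2 4:-→1 5:+→2 5:+→3 6:-→2 7:+→3 8:-→2 9:+→3 9:+→4 … peak 4.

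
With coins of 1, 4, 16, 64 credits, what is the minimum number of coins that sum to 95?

Greedy: take as many of the largest coin as possible, then repeat with the remainder.
95 = 1×64 + 1×16 + 3×4 + 3×1
Total coins = 1 + 1 + 3 + 3 = 8

8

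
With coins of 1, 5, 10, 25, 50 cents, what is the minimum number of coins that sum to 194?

194 − 3×50→44 − 1×25→19 − 1×10→9 − 1×5→4 − 4×1→0
Total coins = 3 + 1 + 1 + 1 + 4 = 10

10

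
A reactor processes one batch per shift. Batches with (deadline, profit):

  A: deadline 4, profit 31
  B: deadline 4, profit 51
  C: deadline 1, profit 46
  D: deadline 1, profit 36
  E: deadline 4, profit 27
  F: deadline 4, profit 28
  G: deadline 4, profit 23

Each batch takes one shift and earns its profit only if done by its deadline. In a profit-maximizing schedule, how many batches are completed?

4

By profit: B(d4,51), C(d1,46), D(d1,36), A(d4,31), F(d4,28), E(d4,27), G(d4,23)
B→slot 4; C→slot 1; D skipped; A→slot 3; F→slot 2; E skipped; G skipped.
4 of 7 scheduled.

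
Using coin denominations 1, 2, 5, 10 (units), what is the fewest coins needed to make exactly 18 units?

4

Greedy: take as many of the largest coin as possible, then repeat with the remainder.
18 − 1×10→8 − 1×5→3 − 1×2→1 − 1×1→0
Total coins = 1 + 1 + 1 + 1 = 4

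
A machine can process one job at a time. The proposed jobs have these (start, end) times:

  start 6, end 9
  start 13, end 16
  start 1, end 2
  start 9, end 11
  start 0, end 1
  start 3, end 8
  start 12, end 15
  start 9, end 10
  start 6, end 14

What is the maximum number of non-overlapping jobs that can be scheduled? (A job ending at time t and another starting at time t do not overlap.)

5

Greedy by earliest finish: after sorting by end time, pick each interval compatible with the last pick.
By end time: (0,1), (1,2), (3,8), (6,9), (9,10), (9,11), (6,14), (12,15), (13,16).
Pick (0,1); next start ≥ 1 → (1,2); next start ≥ 2 → (3,8); next start ≥ 8 → (9,10); next start ≥ 10 → (12,15).
Selected 5 jobs.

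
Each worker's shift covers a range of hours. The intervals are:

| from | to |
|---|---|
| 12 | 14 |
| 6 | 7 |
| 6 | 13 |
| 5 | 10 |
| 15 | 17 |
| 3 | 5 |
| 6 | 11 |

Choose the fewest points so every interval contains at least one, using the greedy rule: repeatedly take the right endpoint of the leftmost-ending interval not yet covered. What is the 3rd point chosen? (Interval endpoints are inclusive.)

Sorted: [3,5] [6,7] [5,10] [6,11] [6,13] [12,14] [15,17]
{[3,5]} hit by 5; {[6,7],[5,10],[6,11],[6,13]} hit by 7; {[12,14]} hit by 14; {[15,17]} hit by 17.
Points: 5, 7, 14, 17 (4 total).

14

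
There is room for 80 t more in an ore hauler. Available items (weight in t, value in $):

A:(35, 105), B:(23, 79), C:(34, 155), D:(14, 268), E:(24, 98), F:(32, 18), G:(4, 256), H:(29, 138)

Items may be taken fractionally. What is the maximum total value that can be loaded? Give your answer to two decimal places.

812.44

Greedy by value/weight ratio, highest first.
Order: G (256/4=64.00) > D (268/14=19.14) > H (138/29=4.76) > C (155/34=4.56) > E (98/24=4.08) > B (79/23=3.43) > A (105/35=3.00) > F (18/32=0.56)
Fill: take G (4 @ 256) → take D (14 @ 268) → take H (29 @ 138) → take 33/34 of C → 150.44; 80/80 used.
Total value = 812.44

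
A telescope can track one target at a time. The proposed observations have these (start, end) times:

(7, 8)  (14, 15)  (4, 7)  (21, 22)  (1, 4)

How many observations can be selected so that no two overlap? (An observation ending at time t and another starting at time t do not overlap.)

5

Order by finish time; keep every interval that doesn't clash with the previous kept one.
Sorted by end: (1,4)  (4,7)  (7,8)  (14,15)  (21,22)
take (1,4); take (4,7); take (7,8); take (14,15); take (21,22).
Selected 5 observations.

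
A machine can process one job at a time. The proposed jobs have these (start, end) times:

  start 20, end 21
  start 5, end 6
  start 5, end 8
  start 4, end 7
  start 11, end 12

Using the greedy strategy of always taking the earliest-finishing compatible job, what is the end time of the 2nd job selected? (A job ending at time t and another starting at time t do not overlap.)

Sort by end time and greedily take each interval whose start is ≥ the last chosen end.
By end time: (5,6), (4,7), (5,8), (11,12), (20,21).
Pick (5,6); next start ≥ 6 → (11,12); next start ≥ 12 → (20,21).
Selected: (5,6) (11,12) (20,21)

12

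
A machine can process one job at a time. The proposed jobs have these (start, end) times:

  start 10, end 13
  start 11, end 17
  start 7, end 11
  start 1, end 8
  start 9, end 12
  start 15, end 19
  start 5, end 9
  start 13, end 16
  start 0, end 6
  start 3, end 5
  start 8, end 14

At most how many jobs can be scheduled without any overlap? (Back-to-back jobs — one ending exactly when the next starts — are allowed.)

By end time: (3,5), (0,6), (1,8), (5,9), (7,11), (9,12), (10,13), (8,14), (13,16), (11,17), (15,19).
Pick (3,5); next start ≥ 5 → (5,9); next start ≥ 9 → (9,12); next start ≥ 12 → (13,16).
Selected 4 jobs.

4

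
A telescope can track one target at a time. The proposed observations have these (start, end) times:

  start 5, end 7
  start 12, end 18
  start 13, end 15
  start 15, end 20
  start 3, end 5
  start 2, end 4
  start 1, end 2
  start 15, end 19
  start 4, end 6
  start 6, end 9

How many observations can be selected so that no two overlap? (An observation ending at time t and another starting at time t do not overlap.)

6

Sorted by end: (1,2)  (2,4)  (3,5)  (4,6)  (5,7)  (6,9)  (13,15)  (12,18)  (15,19)  (15,20)
take (1,2); take (2,4); take (4,6); take (6,9); take (13,15); skip (12,18); take (15,19).
Selected 6 observations.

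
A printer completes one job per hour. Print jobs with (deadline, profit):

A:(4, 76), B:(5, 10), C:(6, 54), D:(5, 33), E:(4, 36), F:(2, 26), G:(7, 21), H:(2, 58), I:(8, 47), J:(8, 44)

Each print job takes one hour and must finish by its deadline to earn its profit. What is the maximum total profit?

374

Take jobs in profit order; each goes to the latest open slot no later than its deadline.
Profit order: A=76 H=58 C=54 I=47 J=44 E=36 D=33 F=26 G=21 B=10
Assign: A→slot 4, H→slot 2, C→slot 6, I→slot 8, J→slot 7, E→slot 3, D→slot 5, F→slot 1, G skipped, B skipped.
Slots: [1:F] [2:H] [3:E] [4:A] [5:D] [6:C] [7:J] [8:I]
Profit = 26 + 58 + 36 + 76 + 33 + 54 + 44 + 47 = 374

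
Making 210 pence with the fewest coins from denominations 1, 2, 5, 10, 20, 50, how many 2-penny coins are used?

Greedy: take as many of the largest coin as possible, then repeat with the remainder.
210 = 4×50 + 1×10
Count of 2: 0

0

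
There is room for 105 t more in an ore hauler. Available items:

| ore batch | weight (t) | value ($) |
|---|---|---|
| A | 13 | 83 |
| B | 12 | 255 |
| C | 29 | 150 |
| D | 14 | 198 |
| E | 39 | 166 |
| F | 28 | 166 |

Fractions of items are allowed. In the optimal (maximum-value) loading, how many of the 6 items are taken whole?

Greedy by value/weight ratio, highest first.
Ratios (sorted): B 21.25, D 14.14, A 6.38, F 5.93, C 5.17, E 4.26
take B (12 @ 255); take D (14 @ 198); take A (13 @ 83); take F (28 @ 166); take C (29 @ 150); take 9/39 of E → 38.31. Capacity used 105/105.
5 item(s) taken whole; one partial (take 9/39 of E).

5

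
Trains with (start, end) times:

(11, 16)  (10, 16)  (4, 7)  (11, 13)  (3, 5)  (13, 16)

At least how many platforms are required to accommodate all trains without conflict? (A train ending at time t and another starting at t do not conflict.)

Events (time:±→running): 3:+→1 4:+→2 5:-→1 7:-→0 10:+→1 11:+→2 11:+→3 … peak 3.

3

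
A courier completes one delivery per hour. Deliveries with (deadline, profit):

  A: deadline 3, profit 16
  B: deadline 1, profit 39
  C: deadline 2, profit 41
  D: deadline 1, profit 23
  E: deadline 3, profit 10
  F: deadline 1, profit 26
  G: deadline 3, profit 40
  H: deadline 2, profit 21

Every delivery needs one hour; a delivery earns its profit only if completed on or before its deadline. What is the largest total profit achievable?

120

Take jobs in profit order; each goes to the latest open slot no later than its deadline.
Profit order: C=41 G=40 B=39 F=26 D=23 H=21 A=16 E=10
Assign: C→slot 2, G→slot 3, B→slot 1, F skipped, D skipped, H skipped, A skipped, E skipped.
Slots: [1:B] [2:C] [3:G]
Profit = 39 + 41 + 40 = 120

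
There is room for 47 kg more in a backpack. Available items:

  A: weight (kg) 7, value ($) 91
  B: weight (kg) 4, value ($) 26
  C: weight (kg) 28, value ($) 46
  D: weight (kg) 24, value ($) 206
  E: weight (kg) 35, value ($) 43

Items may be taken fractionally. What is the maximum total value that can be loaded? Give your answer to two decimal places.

342.71

Greedy by value/weight ratio, highest first.
Ratios (sorted): A 13.00, D 8.58, B 6.50, C 1.64, E 1.23
take A (7 @ 91); take D (24 @ 206); take B (4 @ 26); take 12/28 of C → 19.71. Capacity used 47/47.
Total value = 342.71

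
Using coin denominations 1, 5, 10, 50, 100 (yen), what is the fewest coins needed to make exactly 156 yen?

Greedy: take as many of the largest coin as possible, then repeat with the remainder.
156 = 1×100 + 1×50 + 1×5 + 1×1
Total coins = 1 + 1 + 1 + 1 = 4

4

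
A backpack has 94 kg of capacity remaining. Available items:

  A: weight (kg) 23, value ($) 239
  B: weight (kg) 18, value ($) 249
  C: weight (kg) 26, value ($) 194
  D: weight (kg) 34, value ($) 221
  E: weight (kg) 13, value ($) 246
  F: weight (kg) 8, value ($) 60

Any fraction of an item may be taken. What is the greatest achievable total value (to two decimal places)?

1027.00

Sort by value per unit weight and fill in that order.
Ratios (sorted): E 18.92, B 13.83, A 10.39, F 7.50, C 7.46, D 6.50
take E (13 @ 246); take B (18 @ 249); take A (23 @ 239); take F (8 @ 60); take C (26 @ 194); take 6/34 of D → 39.00. Capacity used 94/94.
Total value = 1027.00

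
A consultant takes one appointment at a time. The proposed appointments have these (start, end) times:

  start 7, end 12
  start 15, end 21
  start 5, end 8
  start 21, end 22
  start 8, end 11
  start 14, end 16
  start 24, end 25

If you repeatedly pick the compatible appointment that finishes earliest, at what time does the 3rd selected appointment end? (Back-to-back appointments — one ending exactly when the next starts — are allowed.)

16

Order by finish time; keep every interval that doesn't clash with the previous kept one.
Sorted by end: (5,8)  (8,11)  (7,12)  (14,16)  (15,21)  (21,22)  (24,25)
take (5,8); take (8,11); take (14,16); take (21,22); take (24,25).
Selected: (5,8) (8,11) (14,16) (21,22) (24,25)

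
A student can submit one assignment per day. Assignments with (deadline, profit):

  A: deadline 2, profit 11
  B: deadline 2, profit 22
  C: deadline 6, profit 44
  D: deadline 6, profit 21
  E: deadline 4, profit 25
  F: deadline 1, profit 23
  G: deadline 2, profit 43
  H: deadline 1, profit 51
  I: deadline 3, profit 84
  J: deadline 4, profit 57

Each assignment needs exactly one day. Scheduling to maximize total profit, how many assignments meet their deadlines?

Sort by profit descending; place each in the latest free slot ≤ its deadline.
By profit: I(d3,84), J(d4,57), H(d1,51), C(d6,44), G(d2,43), E(d4,25), F(d1,23), B(d2,22), D(d6,21), A(d2,11)
I→slot 3; J→slot 4; H→slot 1; C→slot 6; G→slot 2; E skipped; F skipped; B skipped; D→slot 5; A skipped.
6 of 10 scheduled.

6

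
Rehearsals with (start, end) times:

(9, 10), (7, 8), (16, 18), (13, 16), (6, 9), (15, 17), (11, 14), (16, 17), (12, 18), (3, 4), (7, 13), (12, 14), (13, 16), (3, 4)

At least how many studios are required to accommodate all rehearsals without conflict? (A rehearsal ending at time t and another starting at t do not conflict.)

5

Events (time:±→running): 3:+→1 3:+→2 4:-→1 4:-→0 6:+→1 7:+→2 7:+→3 8:-→2 9:-→1 9:+→2 10:-→1 11:+→2 12:+→3 12:+→4 13:-→3 13:+→4 13:+→5 … peak 5.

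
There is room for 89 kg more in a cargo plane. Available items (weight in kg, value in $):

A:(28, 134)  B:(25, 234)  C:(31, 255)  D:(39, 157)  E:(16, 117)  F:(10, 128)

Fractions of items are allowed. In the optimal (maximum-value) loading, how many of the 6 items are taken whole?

4

Order: F (128/10=12.80) > B (234/25=9.36) > C (255/31=8.23) > E (117/16=7.31) > A (134/28=4.79) > D (157/39=4.03)
Fill: take F (10 @ 128) → take B (25 @ 234) → take C (31 @ 255) → take E (16 @ 117) → take 7/28 of A → 33.50; 89/89 used.
4 item(s) taken whole; one partial (take 7/28 of A).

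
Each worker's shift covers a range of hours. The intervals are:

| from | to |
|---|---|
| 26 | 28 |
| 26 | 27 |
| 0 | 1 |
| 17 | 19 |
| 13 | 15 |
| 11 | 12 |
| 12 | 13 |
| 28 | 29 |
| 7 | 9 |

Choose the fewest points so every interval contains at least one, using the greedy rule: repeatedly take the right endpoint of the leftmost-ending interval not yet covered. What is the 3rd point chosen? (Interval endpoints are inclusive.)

Sorted: [0,1] [7,9] [11,12] [12,13] [13,15] [17,19] [26,27] [26,28] [28,29]
{[0,1]} hit by 1; {[7,9]} hit by 9; {[11,12],[12,13]} hit by 12; {[13,15]} hit by 15; {[17,19]} hit by 19; {[26,27],[26,28]} hit by 27; {[28,29]} hit by 29.
Points: 1, 9, 12, 15, 19, 27, 29 (7 total).

12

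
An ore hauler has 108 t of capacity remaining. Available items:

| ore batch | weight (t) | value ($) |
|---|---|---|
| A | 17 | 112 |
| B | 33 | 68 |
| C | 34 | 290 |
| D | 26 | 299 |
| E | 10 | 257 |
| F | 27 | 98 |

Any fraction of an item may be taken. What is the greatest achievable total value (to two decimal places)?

1034.22

Sort by value per unit weight and fill in that order.
Ratios (sorted): E 25.70, D 11.50, C 8.53, A 6.59, F 3.63, B 2.06
take E (10 @ 257); take D (26 @ 299); take C (34 @ 290); take A (17 @ 112); take 21/27 of F → 76.22. Capacity used 108/108.
Total value = 1034.22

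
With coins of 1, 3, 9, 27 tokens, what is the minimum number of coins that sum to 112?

6

112 − 4×27→4 − 1×3→1 − 1×1→0
Total coins = 4 + 1 + 1 = 6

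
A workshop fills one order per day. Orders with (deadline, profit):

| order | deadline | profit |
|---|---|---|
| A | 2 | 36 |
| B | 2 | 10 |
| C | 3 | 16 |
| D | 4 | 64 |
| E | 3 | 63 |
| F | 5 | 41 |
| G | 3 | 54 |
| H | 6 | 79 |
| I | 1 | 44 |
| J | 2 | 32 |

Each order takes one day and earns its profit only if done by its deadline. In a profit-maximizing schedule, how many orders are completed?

6

Profit order: H=79 D=64 E=63 G=54 I=44 F=41 A=36 J=32 C=16 B=10
Assign: H→slot 6, D→slot 4, E→slot 3, G→slot 2, I→slot 1, F→slot 5, A skipped, J skipped, C skipped, B skipped.
Slots: [1:I] [2:G] [3:E] [4:D] [5:F] [6:H]
6 of 10 scheduled.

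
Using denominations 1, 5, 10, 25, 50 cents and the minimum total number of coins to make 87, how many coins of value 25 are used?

1

Use the largest denomination that fits, subtract, and repeat.
87 = 1×50 + 1×25 + 1×10 + 2×1
Count of 25: 1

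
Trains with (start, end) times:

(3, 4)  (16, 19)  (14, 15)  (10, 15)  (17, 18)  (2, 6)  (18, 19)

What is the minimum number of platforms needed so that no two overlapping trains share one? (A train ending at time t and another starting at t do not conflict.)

2

Count concurrent intervals with a sweep; the peak is the room count.
Events (time:±→running): 2:+→1 3:+→2 … peak 2.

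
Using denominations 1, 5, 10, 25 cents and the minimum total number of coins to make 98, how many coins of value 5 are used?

Greedy: take as many of the largest coin as possible, then repeat with the remainder.
98 − 3×25→23 − 2×10→3 − 3×1→0
Count of 5: 0

0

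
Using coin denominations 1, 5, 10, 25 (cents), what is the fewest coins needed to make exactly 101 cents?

101 − 4×25→1 − 1×1→0
Total coins = 4 + 1 = 5

5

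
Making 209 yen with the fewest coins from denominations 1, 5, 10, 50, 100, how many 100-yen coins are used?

2

Use the largest denomination that fits, subtract, and repeat.
209 − 2×100→9 − 1×5→4 − 4×1→0
Count of 100: 2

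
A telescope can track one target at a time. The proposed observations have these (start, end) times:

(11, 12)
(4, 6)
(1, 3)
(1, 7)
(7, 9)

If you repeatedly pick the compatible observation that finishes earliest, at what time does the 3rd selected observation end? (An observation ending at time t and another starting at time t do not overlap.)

9

Sort by end time and greedily take each interval whose start is ≥ the last chosen end.
By end time: (1,3), (4,6), (1,7), (7,9), (11,12).
Pick (1,3); next start ≥ 3 → (4,6); next start ≥ 6 → (7,9); next start ≥ 9 → (11,12).
Selected: (1,3) (4,6) (7,9) (11,12)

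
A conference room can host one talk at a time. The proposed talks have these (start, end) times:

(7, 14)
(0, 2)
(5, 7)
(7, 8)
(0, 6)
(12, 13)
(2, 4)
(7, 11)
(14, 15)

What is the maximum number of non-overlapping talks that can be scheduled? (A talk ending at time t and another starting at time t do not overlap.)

6

Sorted by end: (0,2)  (2,4)  (0,6)  (5,7)  (7,8)  (7,11)  (12,13)  (7,14)  (14,15)
take (0,2); take (2,4); take (5,7); take (7,8); skip (7,11); take (12,13); take (14,15).
Selected 6 talks.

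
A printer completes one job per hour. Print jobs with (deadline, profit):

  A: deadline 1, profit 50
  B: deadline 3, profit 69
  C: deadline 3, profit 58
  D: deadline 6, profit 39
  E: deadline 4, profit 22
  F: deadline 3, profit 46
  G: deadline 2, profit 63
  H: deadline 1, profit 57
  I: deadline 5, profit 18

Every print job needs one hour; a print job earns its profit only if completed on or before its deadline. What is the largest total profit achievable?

By profit: B(d3,69), G(d2,63), C(d3,58), H(d1,57), A(d1,50), F(d3,46), D(d6,39), E(d4,22), I(d5,18)
B→slot 3; G→slot 2; C→slot 1; H skipped; A skipped; F skipped; D→slot 6; E→slot 4; I→slot 5.
Profit = 58 + 63 + 69 + 22 + 18 + 39 = 269

269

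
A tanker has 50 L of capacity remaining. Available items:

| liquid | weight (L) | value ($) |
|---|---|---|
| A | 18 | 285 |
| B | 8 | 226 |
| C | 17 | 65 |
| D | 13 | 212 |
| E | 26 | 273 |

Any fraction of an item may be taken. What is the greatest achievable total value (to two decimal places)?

838.50

Greedy by value/weight ratio, highest first.
Ratios (sorted): B 28.25, D 16.31, A 15.83, E 10.50, C 3.82
take B (8 @ 226); take D (13 @ 212); take A (18 @ 285); take 11/26 of E → 115.50. Capacity used 50/50.
Total value = 838.50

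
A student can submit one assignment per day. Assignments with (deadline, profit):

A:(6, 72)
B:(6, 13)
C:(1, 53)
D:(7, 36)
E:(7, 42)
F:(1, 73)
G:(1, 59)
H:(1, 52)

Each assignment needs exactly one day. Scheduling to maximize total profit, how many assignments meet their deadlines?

5

Sort by profit descending; place each in the latest free slot ≤ its deadline.
Profit order: F=73 A=72 G=59 C=53 H=52 E=42 D=36 B=13
Assign: F→slot 1, A→slot 6, G skipped, C skipped, H skipped, E→slot 7, D→slot 5, B→slot 4.
Slots: [1:F] [4:B] [5:D] [6:A] [7:E]
5 of 8 scheduled.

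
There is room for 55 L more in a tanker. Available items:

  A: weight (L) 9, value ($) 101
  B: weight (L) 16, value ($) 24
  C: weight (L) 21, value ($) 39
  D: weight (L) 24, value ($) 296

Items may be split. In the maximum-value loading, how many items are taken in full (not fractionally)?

3

Ratios (sorted): D 12.33, A 11.22, C 1.86, B 1.50
take D (24 @ 296); take A (9 @ 101); take C (21 @ 39); take 1/16 of B → 1.50. Capacity used 55/55.
3 item(s) taken whole; one partial (take 1/16 of B).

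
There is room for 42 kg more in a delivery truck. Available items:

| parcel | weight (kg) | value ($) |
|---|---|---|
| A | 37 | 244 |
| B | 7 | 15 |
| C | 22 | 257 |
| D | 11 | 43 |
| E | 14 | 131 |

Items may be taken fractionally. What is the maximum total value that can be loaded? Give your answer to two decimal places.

Order: C (257/22=11.68) > E (131/14=9.36) > A (244/37=6.59) > D (43/11=3.91) > B (15/7=2.14)
Fill: take C (22 @ 257) → take E (14 @ 131) → take 6/37 of A → 39.57; 42/42 used.
Total value = 427.57

427.57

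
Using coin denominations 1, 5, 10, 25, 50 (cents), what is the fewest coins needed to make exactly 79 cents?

Greedy: take as many of the largest coin as possible, then repeat with the remainder.
79 = 1×50 + 1×25 + 4×1
Total coins = 1 + 1 + 4 = 6

6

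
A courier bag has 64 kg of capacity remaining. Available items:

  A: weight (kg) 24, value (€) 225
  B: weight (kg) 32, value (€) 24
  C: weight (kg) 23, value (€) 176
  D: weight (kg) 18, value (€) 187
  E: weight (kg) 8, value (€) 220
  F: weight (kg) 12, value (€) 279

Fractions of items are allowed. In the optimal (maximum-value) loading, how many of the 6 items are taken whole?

4

Greedy by value/weight ratio, highest first.
Order: E (220/8=27.50) > F (279/12=23.25) > D (187/18=10.39) > A (225/24=9.38) > C (176/23=7.65) > B (24/32=0.75)
Fill: take E (8 @ 220) → take F (12 @ 279) → take D (18 @ 187) → take A (24 @ 225) → take 2/23 of C → 15.30; 64/64 used.
4 item(s) taken whole; one partial (take 2/23 of C).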